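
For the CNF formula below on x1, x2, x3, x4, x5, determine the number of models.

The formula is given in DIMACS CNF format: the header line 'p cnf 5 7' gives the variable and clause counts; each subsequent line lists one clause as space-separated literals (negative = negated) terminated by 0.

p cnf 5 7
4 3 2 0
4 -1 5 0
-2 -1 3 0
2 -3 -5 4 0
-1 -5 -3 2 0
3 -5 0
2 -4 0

There are 2^5 = 32 truth assignments over (x1, x2, x3, x4, x5).
Split on x3. With x3 = True, the clauses containing x3 are satisfied and ¬x3 drops from the rest; 8 of the 2^4 = 16 assignments to the other variables satisfy what remains.
With x3 = False, by the same count on the reduced clause set, 2 assignments work.
(One model: x1=F, x2=F, x3=T, x4=F, x5=F.)
Total: 8 + 2 = 10.

10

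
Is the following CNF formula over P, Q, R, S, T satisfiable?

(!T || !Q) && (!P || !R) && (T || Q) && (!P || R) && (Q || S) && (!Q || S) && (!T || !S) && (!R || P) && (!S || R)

Case T = false:
The clause (Q) is unit, so Q = true.
The clause (S) is unit, so S = true.
The clause (R) is unit, so R = true.
The clause (!P) is unit, so P = false.
That conflicts with the unit clause (P).
Backtrack on T: now try T = true.
The clause (!Q) is unit, so Q = false.
The clause (S) is unit, so S = true.
That conflicts with the unit clause (!S).
Both values of T lead to a conflict.
No assignment satisfies every clause.

No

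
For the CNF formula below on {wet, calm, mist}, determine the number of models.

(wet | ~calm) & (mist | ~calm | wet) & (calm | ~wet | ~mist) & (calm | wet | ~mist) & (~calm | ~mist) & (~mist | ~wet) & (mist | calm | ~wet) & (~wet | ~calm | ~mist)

There are 2^3 = 8 truth assignments over (wet, calm, mist).
Check each against the 8 clauses (columns in the order wet, calm, mist):
  F F F  ✓ satisfies all
  F F T  ✗ fails (calm | wet | ~mist)
  F T F  ✗ fails (wet | ~calm)
  F T T  ✗ fails (wet | ~calm)
  T F F  ✗ fails (mist | calm | ~wet)
  T F T  ✗ fails (calm | ~wet | ~mist)
  T T F  ✓ satisfies all
  T T T  ✗ fails (~calm | ~mist)
2 of the 8 rows are models.

2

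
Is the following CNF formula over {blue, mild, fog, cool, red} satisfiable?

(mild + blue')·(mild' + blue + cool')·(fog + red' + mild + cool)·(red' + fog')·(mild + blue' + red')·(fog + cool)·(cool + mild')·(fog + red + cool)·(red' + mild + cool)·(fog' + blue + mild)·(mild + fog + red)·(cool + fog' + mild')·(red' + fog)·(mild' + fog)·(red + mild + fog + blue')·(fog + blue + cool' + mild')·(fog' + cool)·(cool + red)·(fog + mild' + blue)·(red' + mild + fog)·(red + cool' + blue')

No, unsatisfiable

Branch on mild: set mild = 1.
(cool) alone gives cool = 1.
(blue) alone gives blue = 1.
(fog) alone gives fog = 1.
(red') alone gives red = 0.
Now (red) is unsatisfied and unit — conflict.
So mild must be the other value — set mild = 0.
(blue') alone gives blue = 0.
(fog') alone gives fog = 0.
(cool) alone gives cool = 1.
(red) alone gives red = 1.
Now (red') is unsatisfied and unit — conflict.
Both values of mild lead to a conflict.
No assignment satisfies every clause.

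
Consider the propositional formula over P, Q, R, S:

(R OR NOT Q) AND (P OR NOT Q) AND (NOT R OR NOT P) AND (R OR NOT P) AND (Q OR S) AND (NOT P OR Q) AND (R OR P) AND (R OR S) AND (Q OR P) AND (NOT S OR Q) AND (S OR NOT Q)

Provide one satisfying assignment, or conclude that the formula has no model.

UNSATISFIABLE

Try R = true.
The clause (NOT P) is unit, so P = false.
The clause (NOT Q) is unit, so Q = false.
That conflicts with the unit clause (Q).
Undo R and try R = false.
The clause (NOT Q) is unit, so Q = false.
The clause (NOT P) is unit, so P = false.
That conflicts with the unit clause (P).
Both values of R lead to a conflict.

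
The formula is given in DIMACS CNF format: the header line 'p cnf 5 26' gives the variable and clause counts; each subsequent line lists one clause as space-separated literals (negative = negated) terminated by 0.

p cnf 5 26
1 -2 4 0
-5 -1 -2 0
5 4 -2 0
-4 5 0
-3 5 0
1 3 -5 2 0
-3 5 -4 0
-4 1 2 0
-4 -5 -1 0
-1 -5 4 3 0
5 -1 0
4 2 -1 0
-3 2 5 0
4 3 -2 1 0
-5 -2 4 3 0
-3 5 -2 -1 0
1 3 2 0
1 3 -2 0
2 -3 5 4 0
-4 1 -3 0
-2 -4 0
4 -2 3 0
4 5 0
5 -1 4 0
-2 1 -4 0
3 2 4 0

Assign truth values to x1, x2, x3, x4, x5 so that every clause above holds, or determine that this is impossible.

Suppose x4 = False.
(x5) alone gives x5 = True.
Suppose x1 = False.
(¬x2) alone gives x2 = False.
(x3) alone gives x3 = True.
This assignment satisfies each clause.

x1: False; x2: False; x3: True; x4: False; x5: True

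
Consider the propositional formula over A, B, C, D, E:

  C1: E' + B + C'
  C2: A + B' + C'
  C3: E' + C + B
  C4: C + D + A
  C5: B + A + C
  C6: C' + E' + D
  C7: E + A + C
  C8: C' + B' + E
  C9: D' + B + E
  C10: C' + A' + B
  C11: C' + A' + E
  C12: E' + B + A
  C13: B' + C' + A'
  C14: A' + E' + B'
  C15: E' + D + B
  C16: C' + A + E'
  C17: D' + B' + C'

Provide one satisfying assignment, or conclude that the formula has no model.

Try E = 1.
Try B = 1.
(A') alone gives A = 0.
(C') alone gives C = 0.
(D) alone gives D = 1.
This assignment satisfies each clause.

A: 0, B: 1, C: 0, D: 1, E: 1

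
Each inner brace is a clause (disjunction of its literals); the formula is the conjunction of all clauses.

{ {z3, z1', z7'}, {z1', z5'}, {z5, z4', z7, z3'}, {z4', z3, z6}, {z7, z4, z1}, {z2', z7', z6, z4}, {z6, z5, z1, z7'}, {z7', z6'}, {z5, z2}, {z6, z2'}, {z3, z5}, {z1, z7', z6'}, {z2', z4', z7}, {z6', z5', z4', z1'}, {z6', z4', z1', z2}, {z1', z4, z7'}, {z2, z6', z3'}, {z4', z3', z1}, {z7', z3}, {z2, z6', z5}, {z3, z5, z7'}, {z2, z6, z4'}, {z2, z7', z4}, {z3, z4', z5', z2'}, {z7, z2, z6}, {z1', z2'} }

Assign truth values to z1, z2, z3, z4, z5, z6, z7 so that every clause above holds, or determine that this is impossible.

z1: 0,  z2: 0,  z3: 0,  z4: 1,  z5: 1,  z6: 1,  z7: 0

Branch on z1: set z1 = 0.
Branch on z7: set z7 = 0.
Unit clause (z4) forces z4 = 1.
Unit clause (z2') forces z2 = 0.
Unit clause (z5) forces z5 = 1.
Unit clause (z3') forces z3 = 0.
Unit clause (z6) forces z6 = 1.
All clauses are satisfied.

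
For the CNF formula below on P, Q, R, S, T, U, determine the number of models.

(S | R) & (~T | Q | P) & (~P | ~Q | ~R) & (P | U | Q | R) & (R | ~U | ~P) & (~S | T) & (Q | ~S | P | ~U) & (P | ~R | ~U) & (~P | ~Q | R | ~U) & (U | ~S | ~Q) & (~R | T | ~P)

There are 2^6 = 64 truth assignments over (P, Q, R, S, T, U).
Split on P. With P = 1, the clauses containing P are satisfied and ~P drops from the rest; 5 of the 2^5 = 32 assignments to the other variables satisfy what remains.
With P = 0, by the same count on the reduced clause set, 4 assignments work.
(One model: P=F, Q=F, R=T, S=F, T=F, U=F.)
Total: 5 + 4 = 9.

9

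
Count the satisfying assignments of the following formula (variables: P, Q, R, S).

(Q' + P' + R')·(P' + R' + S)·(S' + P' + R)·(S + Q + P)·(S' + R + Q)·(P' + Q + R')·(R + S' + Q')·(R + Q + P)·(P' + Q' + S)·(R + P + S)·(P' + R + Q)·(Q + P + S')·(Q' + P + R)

There are 2^4 = 16 truth assignments over (P, Q, R, S).
Check each against the 13 clauses (columns in the order P, Q, R, S):
  F F F F  ✗ fails (S + Q + P)
  F F F T  ✗ fails (S' + R + Q)
  F F T F  ✗ fails (S + Q + P)
  F F T T  ✗ fails (Q + P + S')
  F T F F  ✗ fails (R + P + S)
  F T F T  ✗ fails (R + S' + Q')
  F T T F  ✓ satisfies all
  F T T T  ✓ satisfies all
  T F F F  ✗ fails (P' + R + Q)
  T F F T  ✗ fails (S' + P' + R)
  T F T F  ✗ fails (P' + R' + S)
  T F T T  ✗ fails (P' + Q + R')
  T T F F  ✗ fails (P' + Q' + S)
  T T F T  ✗ fails (S' + P' + R)
  T T T F  ✗ fails (Q' + P' + R')
  T T T T  ✗ fails (Q' + P' + R')
2 of the 16 rows are models.

2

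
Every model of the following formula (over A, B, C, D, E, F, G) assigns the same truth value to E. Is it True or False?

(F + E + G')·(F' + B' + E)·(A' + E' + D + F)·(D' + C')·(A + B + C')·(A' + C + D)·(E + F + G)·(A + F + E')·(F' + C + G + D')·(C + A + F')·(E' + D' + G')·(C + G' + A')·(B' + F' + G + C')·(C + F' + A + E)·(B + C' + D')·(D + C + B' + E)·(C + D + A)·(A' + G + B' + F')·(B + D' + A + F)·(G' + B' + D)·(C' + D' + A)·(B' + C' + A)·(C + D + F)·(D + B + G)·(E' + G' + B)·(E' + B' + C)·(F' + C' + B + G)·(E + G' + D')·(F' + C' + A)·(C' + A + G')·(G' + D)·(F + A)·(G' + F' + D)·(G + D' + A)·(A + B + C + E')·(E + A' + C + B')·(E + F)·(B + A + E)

True

Suppose E = 0.
The clause (F) is unit, so F = 1.
The clause (B') is unit, so B = 0.
The clause (A) is unit, so A = 1.
Case D = 0:
The clause (C) is unit, so C = 1.
The clause (G) is unit, so G = 1.
That conflicts with the unit clause (G').
That branch fails; take D = 1 instead.
The clause (C') is unit, so C = 0.
The clause (G) is unit, so G = 1.
That conflicts with the unit clause (G').
Either choice for D ends in contradiction.
So every satisfying assignment has E = True.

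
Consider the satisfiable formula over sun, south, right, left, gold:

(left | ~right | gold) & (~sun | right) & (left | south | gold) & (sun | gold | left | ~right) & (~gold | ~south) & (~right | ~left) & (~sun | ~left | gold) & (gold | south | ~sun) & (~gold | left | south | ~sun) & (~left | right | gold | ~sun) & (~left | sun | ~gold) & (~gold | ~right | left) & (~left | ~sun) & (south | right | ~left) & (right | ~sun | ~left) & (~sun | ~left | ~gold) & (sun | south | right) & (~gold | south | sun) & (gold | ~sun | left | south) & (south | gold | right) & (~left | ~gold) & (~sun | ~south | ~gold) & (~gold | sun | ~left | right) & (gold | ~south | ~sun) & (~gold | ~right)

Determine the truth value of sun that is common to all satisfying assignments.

False

Suppose sun = 1.
From the singleton clause (right), right = 1.
From the singleton clause (~left), left = 0.
From the singleton clause (gold), gold = 1.
Now (~gold) is unsatisfied and unit — conflict.
So every satisfying assignment has sun = False.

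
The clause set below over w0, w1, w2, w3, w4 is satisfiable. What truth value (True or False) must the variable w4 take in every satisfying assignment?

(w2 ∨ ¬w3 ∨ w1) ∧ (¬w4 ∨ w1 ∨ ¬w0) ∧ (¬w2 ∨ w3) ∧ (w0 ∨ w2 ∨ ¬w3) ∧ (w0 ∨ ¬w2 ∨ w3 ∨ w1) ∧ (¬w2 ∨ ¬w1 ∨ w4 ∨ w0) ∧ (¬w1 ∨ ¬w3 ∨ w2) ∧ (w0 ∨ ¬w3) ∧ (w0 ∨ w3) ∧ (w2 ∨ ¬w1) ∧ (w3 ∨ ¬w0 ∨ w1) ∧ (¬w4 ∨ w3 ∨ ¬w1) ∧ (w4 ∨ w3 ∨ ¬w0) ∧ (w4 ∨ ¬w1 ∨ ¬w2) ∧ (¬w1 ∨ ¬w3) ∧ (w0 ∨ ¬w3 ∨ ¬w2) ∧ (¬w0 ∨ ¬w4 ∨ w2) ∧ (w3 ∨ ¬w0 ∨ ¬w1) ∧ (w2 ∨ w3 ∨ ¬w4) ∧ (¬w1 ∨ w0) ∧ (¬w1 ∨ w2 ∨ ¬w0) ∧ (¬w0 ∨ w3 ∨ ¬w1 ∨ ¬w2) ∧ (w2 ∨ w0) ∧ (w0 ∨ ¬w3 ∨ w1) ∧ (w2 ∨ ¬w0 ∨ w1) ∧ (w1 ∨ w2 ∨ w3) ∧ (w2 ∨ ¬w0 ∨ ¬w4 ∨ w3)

False

Suppose w4 = True.
Suppose w1 = True.
From the singleton clause (w2), w2 = True.
From the singleton clause (w3), w3 = True.
But (¬w3) is also a unit clause — contradiction.
Backtrack on w1: now try w1 = False.
From the singleton clause (¬w0), w0 = False.
From the singleton clause (¬w3), w3 = False.
But (w3) is also a unit clause — contradiction.
Both values of w1 lead to a conflict.
So every satisfying assignment has w4 = False.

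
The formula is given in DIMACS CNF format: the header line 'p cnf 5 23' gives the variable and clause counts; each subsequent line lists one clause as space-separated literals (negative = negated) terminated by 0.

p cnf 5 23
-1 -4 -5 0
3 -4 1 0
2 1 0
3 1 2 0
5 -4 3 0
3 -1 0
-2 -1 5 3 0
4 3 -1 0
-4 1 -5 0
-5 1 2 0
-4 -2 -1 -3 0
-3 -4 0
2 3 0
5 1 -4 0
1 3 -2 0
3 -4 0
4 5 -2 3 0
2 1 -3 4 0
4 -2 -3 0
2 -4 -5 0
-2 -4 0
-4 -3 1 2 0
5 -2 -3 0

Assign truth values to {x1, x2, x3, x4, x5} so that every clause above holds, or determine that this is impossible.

Branch on x2: set x2 = False.
(x1) alone gives x1 = True.
(x3) alone gives x3 = True.
(¬x4) alone gives x4 = False.
Every clause is now satisfied; x5 is unconstrained.

x1=True, x2=False, x3=True, x4=False, x5=True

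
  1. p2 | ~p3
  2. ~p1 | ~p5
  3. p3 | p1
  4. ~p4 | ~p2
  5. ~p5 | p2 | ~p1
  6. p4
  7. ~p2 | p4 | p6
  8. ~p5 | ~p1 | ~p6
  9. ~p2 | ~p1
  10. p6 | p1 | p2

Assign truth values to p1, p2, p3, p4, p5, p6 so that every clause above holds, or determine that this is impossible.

(p4) alone gives p4 = 1.
(~p2) alone gives p2 = 0.
(~p3) alone gives p3 = 0.
(p1) alone gives p1 = 1.
(~p5) alone gives p5 = 0.
All clauses hold; p6 can take either value.

p1=1,  p2=0,  p3=0,  p4=1,  p5=0,  p6=1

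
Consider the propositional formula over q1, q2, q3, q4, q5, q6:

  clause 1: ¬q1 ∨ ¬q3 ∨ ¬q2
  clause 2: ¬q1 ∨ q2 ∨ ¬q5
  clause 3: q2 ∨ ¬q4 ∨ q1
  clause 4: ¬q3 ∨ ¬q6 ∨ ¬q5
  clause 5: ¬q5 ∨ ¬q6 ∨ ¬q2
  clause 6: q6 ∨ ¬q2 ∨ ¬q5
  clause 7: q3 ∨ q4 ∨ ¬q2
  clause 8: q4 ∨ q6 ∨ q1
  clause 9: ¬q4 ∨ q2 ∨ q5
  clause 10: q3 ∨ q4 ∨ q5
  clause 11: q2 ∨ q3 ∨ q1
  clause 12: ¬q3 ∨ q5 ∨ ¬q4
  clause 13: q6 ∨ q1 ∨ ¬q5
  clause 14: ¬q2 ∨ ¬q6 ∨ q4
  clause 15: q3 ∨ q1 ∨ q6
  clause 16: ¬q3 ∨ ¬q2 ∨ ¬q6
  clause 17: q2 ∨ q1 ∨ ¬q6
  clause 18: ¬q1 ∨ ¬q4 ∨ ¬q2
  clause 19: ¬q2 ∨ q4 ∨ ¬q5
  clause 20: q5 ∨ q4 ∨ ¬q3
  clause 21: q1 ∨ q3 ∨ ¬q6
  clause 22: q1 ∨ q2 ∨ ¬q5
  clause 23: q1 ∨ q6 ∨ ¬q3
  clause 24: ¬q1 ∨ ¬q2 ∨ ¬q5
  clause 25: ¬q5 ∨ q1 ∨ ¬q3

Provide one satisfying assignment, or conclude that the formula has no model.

Case q1 = False:
Case q2 = True:
Case q5 = False:
Case q3 = True:
From the singleton clause (¬q4), q4 = False.
But (q4) is also a unit clause — contradiction.
So q3 must be the other value — set q3 = False.
From the singleton clause (q4), q4 = True.
From the singleton clause (q6), q6 = True.
But (¬q6) is also a unit clause — contradiction.
Both values of q3 lead to a conflict.
So q5 must be the other value — set q5 = True.
From the singleton clause (¬q6), q6 = False.
But (q6) is also a unit clause — contradiction.
Both values of q5 lead to a conflict.
So q2 must be the other value — set q2 = False.
From the singleton clause (¬q4), q4 = False.
From the singleton clause (q6), q6 = True.
But (¬q6) is also a unit clause — contradiction.
Both values of q2 lead to a conflict.
So q1 must be the other value — set q1 = True.
Case q3 = False:
Case q2 = True:
From the singleton clause (q4), q4 = True.
But (¬q4) is also a unit clause — contradiction.
So q2 must be the other value — set q2 = False.
From the singleton clause (¬q5), q5 = False.
From the singleton clause (¬q4), q4 = False.
But (q4) is also a unit clause — contradiction.
Both values of q2 lead to a conflict.
So q3 must be the other value — set q3 = True.
From the singleton clause (¬q2), q2 = False.
From the singleton clause (¬q5), q5 = False.
From the singleton clause (¬q4), q4 = False.
But (q4) is also a unit clause — contradiction.
Both values of q3 lead to a conflict.
Both values of q1 lead to a conflict.

UNSATISFIABLE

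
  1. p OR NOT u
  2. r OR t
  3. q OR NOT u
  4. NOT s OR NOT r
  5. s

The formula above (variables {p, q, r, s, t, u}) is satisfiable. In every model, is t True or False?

Suppose t = false.
The clause (r) is unit, so r = true.
The clause (NOT s) is unit, so s = false.
Now (s) is unsatisfied and unit — conflict.
So every satisfying assignment has t = True.

True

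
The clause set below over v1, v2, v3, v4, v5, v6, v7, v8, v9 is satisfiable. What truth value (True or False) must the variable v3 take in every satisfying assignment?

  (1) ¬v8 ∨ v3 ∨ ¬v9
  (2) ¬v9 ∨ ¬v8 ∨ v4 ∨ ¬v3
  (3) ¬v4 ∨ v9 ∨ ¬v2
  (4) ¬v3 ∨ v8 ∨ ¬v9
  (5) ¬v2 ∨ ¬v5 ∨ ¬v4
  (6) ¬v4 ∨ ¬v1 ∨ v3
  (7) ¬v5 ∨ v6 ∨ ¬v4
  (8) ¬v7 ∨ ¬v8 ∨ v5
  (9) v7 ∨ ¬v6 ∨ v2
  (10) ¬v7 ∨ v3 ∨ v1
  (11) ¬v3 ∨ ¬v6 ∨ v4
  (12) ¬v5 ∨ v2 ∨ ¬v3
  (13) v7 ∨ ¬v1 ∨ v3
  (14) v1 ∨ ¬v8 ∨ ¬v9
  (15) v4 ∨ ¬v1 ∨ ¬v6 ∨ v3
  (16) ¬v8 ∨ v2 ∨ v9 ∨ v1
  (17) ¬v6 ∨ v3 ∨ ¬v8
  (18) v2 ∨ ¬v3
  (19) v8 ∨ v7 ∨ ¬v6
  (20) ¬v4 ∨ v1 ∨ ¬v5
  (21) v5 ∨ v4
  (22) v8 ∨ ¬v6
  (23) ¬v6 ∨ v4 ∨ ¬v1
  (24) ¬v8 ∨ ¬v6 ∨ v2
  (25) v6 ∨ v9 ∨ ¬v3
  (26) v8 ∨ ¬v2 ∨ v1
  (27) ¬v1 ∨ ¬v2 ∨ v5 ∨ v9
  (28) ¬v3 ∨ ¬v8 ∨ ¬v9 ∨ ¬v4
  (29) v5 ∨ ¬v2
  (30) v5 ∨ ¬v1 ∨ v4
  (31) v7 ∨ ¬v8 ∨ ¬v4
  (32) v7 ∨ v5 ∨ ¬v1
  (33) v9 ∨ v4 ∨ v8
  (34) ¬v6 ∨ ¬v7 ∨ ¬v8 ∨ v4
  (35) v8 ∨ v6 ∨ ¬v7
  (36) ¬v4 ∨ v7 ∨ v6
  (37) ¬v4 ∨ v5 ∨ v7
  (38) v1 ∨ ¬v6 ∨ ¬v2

False

Suppose v3 = True.
The clause (v2) is unit, so v2 = True.
The clause (v5) is unit, so v5 = True.
The clause (¬v4) is unit, so v4 = False.
The clause (¬v6) is unit, so v6 = False.
The clause (v9) is unit, so v9 = True.
The clause (¬v8) is unit, so v8 = False.
But (v8) is also a unit clause — contradiction.
So every satisfying assignment has v3 = False.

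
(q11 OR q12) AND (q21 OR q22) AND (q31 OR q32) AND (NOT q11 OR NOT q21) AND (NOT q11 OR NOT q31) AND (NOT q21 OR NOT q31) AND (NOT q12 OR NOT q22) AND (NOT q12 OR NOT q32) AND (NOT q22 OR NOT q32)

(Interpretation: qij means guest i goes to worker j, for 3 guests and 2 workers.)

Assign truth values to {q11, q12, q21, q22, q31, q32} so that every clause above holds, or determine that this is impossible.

Suppose q11 = true.
From the singleton clause (NOT q21), q21 = false.
From the singleton clause (q22), q22 = true.
From the singleton clause (NOT q31), q31 = false.
From the singleton clause (q32), q32 = true.
But (NOT q32) is also a unit clause — contradiction.
Undo q11 and try q11 = false.
From the singleton clause (q12), q12 = true.
From the singleton clause (NOT q22), q22 = false.
From the singleton clause (q21), q21 = true.
From the singleton clause (NOT q31), q31 = false.
From the singleton clause (q32), q32 = true.
But (NOT q32) is also a unit clause — contradiction.
Either choice for q11 ends in contradiction.

UNSATISFIABLE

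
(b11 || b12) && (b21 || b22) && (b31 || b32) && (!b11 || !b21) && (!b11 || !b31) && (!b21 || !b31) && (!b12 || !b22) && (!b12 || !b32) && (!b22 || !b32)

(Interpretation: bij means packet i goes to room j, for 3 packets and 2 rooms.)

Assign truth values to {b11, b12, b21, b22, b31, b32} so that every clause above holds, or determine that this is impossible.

UNSATISFIABLE

Branch on b11: set b11 = true.
Unit clause (!b21) forces b21 = false.
Unit clause (b22) forces b22 = true.
Unit clause (!b31) forces b31 = false.
Unit clause (b32) forces b32 = true.
That conflicts with the unit clause (!b32).
So b11 must be the other value — set b11 = false.
Unit clause (b12) forces b12 = true.
Unit clause (!b22) forces b22 = false.
Unit clause (b21) forces b21 = true.
Unit clause (!b31) forces b31 = false.
Unit clause (b32) forces b32 = true.
That conflicts with the unit clause (!b32).
Neither b11 = true nor b11 = false works.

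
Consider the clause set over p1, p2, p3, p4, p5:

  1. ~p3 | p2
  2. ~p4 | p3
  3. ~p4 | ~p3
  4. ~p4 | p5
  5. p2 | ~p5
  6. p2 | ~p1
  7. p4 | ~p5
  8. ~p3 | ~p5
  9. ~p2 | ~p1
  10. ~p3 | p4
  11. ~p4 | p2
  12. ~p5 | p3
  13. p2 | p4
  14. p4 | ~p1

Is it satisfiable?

Satisfiable

Suppose p3 = 0.
(~p4) alone gives p4 = 0.
(~p5) alone gives p5 = 0.
(p2) alone gives p2 = 1.
(~p1) alone gives p1 = 0.
Every clause now holds.
A satisfying assignment: p1 ↦ 0, p2 ↦ 1, p3 ↦ 0, p4 ↦ 0, p5 ↦ 0.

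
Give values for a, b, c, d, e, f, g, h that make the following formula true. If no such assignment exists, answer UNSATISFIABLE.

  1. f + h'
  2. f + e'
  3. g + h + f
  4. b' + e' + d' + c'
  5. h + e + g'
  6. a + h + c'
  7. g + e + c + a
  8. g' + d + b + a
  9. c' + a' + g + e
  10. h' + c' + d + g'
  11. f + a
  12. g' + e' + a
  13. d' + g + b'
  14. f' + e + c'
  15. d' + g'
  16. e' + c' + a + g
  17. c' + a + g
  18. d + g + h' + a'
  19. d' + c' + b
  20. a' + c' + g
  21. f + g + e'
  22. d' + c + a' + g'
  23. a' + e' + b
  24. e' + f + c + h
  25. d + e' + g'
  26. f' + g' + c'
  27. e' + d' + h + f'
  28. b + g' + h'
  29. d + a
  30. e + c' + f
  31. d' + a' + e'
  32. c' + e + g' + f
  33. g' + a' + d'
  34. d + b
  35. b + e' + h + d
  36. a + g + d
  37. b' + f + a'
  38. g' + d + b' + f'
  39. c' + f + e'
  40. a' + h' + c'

Case f = 1:
Case e = 1:
Case g = 0:
Case d = 1:
(b') alone gives b = 0.
(c') alone gives c = 0.
(a') alone gives a = 0.
(h) alone gives h = 1.
Every clause now holds.

a=0,  b=0,  c=0,  d=1,  e=1,  f=1,  g=0,  h=1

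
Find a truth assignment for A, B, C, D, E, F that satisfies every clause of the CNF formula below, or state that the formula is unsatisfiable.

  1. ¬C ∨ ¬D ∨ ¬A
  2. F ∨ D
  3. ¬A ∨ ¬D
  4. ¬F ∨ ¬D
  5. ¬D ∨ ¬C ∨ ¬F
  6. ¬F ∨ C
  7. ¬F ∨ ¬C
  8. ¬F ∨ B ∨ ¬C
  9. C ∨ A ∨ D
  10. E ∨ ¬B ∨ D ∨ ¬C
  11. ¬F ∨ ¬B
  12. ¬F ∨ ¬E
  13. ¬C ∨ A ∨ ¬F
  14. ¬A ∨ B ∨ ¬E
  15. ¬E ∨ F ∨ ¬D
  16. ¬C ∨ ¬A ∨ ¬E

A ↦ False,  B ↦ True,  C ↦ False,  D ↦ True,  E ↦ False,  F ↦ False

Try F = False.
Unit clause (D) forces D = True.
Unit clause (¬A) forces A = False.
Unit clause (¬E) forces E = False.
No clause remains; B, C are free.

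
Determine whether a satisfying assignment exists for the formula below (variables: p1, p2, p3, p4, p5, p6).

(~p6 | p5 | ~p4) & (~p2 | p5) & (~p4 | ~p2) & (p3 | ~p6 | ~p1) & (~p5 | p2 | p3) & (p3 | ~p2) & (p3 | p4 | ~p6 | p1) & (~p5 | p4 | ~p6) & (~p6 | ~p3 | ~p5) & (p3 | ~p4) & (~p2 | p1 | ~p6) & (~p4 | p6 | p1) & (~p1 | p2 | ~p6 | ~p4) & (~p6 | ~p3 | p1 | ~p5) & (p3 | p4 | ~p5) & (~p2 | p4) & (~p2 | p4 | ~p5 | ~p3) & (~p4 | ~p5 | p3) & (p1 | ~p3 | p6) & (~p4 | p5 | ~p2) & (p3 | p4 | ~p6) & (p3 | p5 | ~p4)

Yes, satisfiable

Case p2 = 0:
Case p5 = 0:
Case p6 = 0:
Case p3 = 1:
Unit clause (p1) forces p1 = 1.
Every clause is now satisfied; p4 is unconstrained.
A satisfying assignment: p1 ↦ 1; p2 ↦ 0; p3 ↦ 1; p4 ↦ 0; p5 ↦ 0; p6 ↦ 0.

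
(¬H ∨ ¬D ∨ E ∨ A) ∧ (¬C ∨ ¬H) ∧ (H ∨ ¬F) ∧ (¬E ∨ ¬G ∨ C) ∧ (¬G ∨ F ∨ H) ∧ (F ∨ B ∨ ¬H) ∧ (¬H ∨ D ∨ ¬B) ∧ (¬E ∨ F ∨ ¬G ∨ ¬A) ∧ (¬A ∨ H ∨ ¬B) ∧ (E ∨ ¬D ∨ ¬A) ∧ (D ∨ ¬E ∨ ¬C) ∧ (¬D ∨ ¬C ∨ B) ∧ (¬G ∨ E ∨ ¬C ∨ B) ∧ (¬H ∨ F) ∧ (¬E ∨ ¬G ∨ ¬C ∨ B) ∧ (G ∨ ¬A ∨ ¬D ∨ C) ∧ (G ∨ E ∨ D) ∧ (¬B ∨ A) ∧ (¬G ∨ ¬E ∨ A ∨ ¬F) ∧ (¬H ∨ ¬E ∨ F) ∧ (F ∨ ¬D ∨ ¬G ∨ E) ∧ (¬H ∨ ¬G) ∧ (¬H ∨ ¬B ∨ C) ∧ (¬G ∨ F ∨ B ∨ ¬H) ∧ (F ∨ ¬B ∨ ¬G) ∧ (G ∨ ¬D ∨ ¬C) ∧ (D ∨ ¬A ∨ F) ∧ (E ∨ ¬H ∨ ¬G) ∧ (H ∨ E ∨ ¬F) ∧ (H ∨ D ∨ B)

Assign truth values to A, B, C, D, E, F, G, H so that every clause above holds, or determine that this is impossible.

A=False, B=False, C=False, D=True, E=True, F=False, G=False, H=False

Branch on C: set C = False.
Branch on H: set H = False.
From the singleton clause (¬F), F = False.
From the singleton clause (¬G), G = False.
Branch on A: set A = False.
From the singleton clause (¬B), B = False.
From the singleton clause (D), D = True.
All clauses hold; E can take either value.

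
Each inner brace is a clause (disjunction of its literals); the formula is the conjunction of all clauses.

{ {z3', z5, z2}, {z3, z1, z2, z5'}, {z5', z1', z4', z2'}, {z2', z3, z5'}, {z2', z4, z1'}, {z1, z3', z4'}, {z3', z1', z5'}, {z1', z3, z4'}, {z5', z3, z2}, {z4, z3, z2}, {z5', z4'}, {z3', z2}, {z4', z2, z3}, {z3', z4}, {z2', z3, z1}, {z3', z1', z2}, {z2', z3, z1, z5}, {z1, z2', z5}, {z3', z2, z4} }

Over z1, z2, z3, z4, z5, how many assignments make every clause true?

There are 2^5 = 32 truth assignments over (z1, z2, z3, z4, z5).
Split on z1. With z1 = 1, the clauses containing z1 are satisfied and z1' drops from the rest; 1 of the 2^4 = 16 assignments to the other variables satisfy what remains.
With z1 = 0, by the same count on the reduced clause set, 0 assignments work.
(One model: z1=T, z2=T, z3=T, z4=T, z5=F.)
Total: 1 + 0 = 1.

1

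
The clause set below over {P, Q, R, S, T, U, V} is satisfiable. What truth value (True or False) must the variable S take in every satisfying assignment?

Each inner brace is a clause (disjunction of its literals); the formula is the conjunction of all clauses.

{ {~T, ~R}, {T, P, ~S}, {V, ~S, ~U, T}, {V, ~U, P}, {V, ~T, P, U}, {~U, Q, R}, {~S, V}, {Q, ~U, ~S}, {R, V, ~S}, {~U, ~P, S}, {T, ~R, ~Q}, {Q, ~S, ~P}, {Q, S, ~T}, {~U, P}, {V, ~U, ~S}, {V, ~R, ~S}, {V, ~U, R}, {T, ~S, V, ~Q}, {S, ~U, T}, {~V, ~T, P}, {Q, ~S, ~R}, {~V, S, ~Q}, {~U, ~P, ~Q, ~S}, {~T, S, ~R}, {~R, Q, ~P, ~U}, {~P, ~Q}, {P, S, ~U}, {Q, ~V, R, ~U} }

False

Suppose S = 1.
The clause (V) is unit, so V = 1.
Case T = 0:
The clause (P) is unit, so P = 1.
The clause (Q) is unit, so Q = 1.
But (~Q) is also a unit clause — contradiction.
So T must be the other value — set T = 1.
The clause (~R) is unit, so R = 0.
The clause (P) is unit, so P = 1.
The clause (Q) is unit, so Q = 1.
But (~Q) is also a unit clause — contradiction.
Neither T = 1 nor T = 0 works.
So every satisfying assignment has S = False.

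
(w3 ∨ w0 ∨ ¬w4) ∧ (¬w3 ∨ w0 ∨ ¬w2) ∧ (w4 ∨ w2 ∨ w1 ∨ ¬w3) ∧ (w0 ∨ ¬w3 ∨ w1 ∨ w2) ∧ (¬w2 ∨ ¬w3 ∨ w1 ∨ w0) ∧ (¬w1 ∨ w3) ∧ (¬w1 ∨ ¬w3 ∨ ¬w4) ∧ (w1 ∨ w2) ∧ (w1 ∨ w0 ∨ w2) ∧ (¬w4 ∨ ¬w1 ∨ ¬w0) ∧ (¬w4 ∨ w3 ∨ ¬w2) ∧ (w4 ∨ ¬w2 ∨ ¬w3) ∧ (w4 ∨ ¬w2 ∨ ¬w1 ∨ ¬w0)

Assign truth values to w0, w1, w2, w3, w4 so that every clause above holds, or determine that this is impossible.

Try w1 = False.
The clause (w2) is unit, so w2 = True.
Try w3 = False.
The clause (¬w4) is unit, so w4 = False.
All clauses hold; w0 can take either value.

w0=False; w1=False; w2=True; w3=False; w4=False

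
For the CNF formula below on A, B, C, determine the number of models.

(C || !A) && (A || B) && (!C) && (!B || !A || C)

There are 2^3 = 8 truth assignments over (A, B, C).
Check each against the 4 clauses (columns in the order A, B, C):
  F F F  ✗ fails (A || B)
  F F T  ✗ fails (A || B)
  F T F  ✓ satisfies all
  F T T  ✗ fails (!C)
  T F F  ✗ fails (C || !A)
  T F T  ✗ fails (!C)
  T T F  ✗ fails (C || !A)
  T T T  ✗ fails (!C)
1 of the 8 rows is a model.

1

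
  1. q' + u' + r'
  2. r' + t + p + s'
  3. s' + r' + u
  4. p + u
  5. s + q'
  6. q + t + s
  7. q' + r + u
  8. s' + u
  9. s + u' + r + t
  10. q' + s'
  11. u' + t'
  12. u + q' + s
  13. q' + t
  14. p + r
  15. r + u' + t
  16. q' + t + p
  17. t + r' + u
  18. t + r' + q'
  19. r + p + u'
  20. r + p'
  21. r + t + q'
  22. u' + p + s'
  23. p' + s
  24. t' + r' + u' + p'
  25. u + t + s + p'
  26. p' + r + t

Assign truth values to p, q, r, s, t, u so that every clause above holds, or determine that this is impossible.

p ↦ 1; q ↦ 0; r ↦ 1; s ↦ 1; t ↦ 0; u ↦ 1

Suppose p = 1.
From the singleton clause (r), r = 1.
From the singleton clause (s), s = 1.
From the singleton clause (u), u = 1.
From the singleton clause (q'), q = 0.
From the singleton clause (t'), t = 0.
All clauses are satisfied.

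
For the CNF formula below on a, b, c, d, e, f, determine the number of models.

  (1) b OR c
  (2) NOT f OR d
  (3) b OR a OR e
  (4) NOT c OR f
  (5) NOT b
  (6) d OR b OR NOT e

3

There are 2^6 = 64 truth assignments over (a, b, c, d, e, f).
Split on a. With a = true, the clauses containing a are satisfied and NOT a drops from the rest; 2 of the 2^5 = 32 assignments to the other variables satisfy what remains.
With a = false, by the same count on the reduced clause set, 1 assignment works.
(One model: a=F, b=F, c=T, d=T, e=T, f=T.)
Total: 2 + 1 = 3.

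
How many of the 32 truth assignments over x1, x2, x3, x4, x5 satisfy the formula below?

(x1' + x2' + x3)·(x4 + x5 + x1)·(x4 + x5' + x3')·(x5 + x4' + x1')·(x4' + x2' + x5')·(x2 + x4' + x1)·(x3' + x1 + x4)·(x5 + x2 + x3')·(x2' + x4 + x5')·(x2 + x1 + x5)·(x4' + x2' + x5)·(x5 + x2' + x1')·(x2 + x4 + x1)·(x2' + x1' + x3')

There are 2^5 = 32 truth assignments over (x1, x2, x3, x4, x5).
Split on x1. With x1 = 1, the clauses containing x1 are satisfied and x1' drops from the rest; 4 of the 2^4 = 16 assignments to the other variables satisfy what remains.
With x1 = 0, by the same count on the reduced clause set, 0 assignments work.
Total: 4 + 0 = 4.

4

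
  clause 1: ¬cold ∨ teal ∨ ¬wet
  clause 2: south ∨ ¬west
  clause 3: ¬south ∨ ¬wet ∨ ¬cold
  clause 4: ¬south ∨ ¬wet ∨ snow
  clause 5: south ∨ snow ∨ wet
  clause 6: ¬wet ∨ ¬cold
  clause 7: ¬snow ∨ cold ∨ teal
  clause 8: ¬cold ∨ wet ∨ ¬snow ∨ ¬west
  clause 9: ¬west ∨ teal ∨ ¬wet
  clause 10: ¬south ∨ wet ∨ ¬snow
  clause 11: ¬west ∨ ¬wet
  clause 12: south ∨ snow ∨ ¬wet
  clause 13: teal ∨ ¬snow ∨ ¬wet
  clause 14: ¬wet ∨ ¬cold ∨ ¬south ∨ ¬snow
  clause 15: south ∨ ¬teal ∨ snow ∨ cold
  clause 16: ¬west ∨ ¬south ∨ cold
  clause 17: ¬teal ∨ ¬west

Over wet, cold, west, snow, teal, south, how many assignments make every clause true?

10

There are 2^6 = 64 truth assignments over (wet, cold, west, snow, teal, south).
Split on south. With south = True, the clauses containing south are satisfied and ¬south drops from the rest; 6 of the 2^5 = 32 assignments to the other variables satisfy what remains.
With south = False, by the same count on the reduced clause set, 4 assignments work.
(One model: wet=F, cold=F, west=F, snow=F, teal=F, south=T.)
Total: 6 + 4 = 10.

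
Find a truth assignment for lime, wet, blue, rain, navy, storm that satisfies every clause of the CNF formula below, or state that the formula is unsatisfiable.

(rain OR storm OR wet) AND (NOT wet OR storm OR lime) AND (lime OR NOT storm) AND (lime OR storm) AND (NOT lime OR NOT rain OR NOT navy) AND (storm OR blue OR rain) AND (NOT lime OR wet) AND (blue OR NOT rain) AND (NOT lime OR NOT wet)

Branch on lime: set lime = true.
Unit clause (wet) forces wet = true.
That conflicts with the unit clause (NOT wet).
Backtrack on lime: now try lime = false.
Unit clause (NOT storm) forces storm = false.
That conflicts with the unit clause (storm).
Either choice for lime ends in contradiction.

UNSATISFIABLE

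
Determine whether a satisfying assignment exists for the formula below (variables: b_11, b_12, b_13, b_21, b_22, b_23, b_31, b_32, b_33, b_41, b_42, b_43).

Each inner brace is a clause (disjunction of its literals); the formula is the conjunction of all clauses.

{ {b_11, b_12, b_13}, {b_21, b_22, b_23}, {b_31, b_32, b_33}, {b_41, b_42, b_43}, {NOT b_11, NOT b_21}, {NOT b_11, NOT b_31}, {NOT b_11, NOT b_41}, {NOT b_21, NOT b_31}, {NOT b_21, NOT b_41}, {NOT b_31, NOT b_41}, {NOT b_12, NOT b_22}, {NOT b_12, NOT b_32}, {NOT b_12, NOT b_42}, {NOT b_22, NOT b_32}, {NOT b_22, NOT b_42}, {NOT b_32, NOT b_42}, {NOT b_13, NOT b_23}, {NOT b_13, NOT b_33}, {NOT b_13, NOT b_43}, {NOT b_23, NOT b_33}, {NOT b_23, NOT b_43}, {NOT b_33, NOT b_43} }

Suppose b_11 = false.
Suppose b_12 = true.
The clause (NOT b_22) is unit, so b_22 = false.
The clause (NOT b_32) is unit, so b_32 = false.
The clause (NOT b_42) is unit, so b_42 = false.
Suppose b_21 = true.
The clause (NOT b_31) is unit, so b_31 = false.
The clause (b_33) is unit, so b_33 = true.
The clause (NOT b_41) is unit, so b_41 = false.
The clause (b_43) is unit, so b_43 = true.
But (NOT b_43) is also a unit clause — contradiction.
That branch fails; take b_21 = false instead.
The clause (b_23) is unit, so b_23 = true.
The clause (NOT b_13) is unit, so b_13 = false.
The clause (NOT b_33) is unit, so b_33 = false.
The clause (b_31) is unit, so b_31 = true.
The clause (NOT b_41) is unit, so b_41 = false.
The clause (b_43) is unit, so b_43 = true.
But (NOT b_43) is also a unit clause — contradiction.
Both values of b_21 lead to a conflict.
That branch fails; take b_12 = false instead.
The clause (b_13) is unit, so b_13 = true.
The clause (NOT b_23) is unit, so b_23 = false.
The clause (NOT b_33) is unit, so b_33 = false.
The clause (NOT b_43) is unit, so b_43 = false.
Suppose b_21 = true.
The clause (NOT b_31) is unit, so b_31 = false.
The clause (b_32) is unit, so b_32 = true.
The clause (NOT b_41) is unit, so b_41 = false.
The clause (b_42) is unit, so b_42 = true.
But (NOT b_42) is also a unit clause — contradiction.
That branch fails; take b_21 = false instead.
The clause (b_22) is unit, so b_22 = true.
The clause (NOT b_32) is unit, so b_32 = false.
The clause (b_31) is unit, so b_31 = true.
The clause (NOT b_41) is unit, so b_41 = false.
The clause (b_42) is unit, so b_42 = true.
But (NOT b_42) is also a unit clause — contradiction.
Both values of b_21 lead to a conflict.
Both values of b_12 lead to a conflict.
That branch fails; take b_11 = true instead.
The clause (NOT b_21) is unit, so b_21 = false.
The clause (NOT b_31) is unit, so b_31 = false.
The clause (NOT b_41) is unit, so b_41 = false.
Suppose b_22 = true.
The clause (NOT b_12) is unit, so b_12 = false.
The clause (NOT b_32) is unit, so b_32 = false.
The clause (b_33) is unit, so b_33 = true.
The clause (NOT b_42) is unit, so b_42 = false.
The clause (b_43) is unit, so b_43 = true.
But (NOT b_43) is also a unit clause — contradiction.
That branch fails; take b_22 = false instead.
The clause (b_23) is unit, so b_23 = true.
The clause (NOT b_13) is unit, so b_13 = false.
The clause (NOT b_33) is unit, so b_33 = false.
The clause (b_32) is unit, so b_32 = true.
The clause (NOT b_12) is unit, so b_12 = false.
The clause (NOT b_42) is unit, so b_42 = false.
The clause (b_43) is unit, so b_43 = true.
But (NOT b_43) is also a unit clause — contradiction.
Both values of b_22 lead to a conflict.
Both values of b_11 lead to a conflict.
No assignment satisfies every clause.

Unsatisfiable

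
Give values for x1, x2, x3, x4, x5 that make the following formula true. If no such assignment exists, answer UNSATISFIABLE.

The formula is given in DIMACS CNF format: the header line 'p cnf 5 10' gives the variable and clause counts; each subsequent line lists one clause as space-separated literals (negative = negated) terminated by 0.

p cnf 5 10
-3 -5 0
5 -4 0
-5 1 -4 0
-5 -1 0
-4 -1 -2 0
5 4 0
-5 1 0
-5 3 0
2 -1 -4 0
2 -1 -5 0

UNSATISFIABLE

Branch on x3: set x3 = False.
Unit clause (¬x5) forces x5 = False.
Unit clause (¬x4) forces x4 = False.
Now (x4) is unsatisfied and unit — conflict.
So x3 must be the other value — set x3 = True.
Unit clause (¬x5) forces x5 = False.
Unit clause (¬x4) forces x4 = False.
Now (x4) is unsatisfied and unit — conflict.
Neither x3 = True nor x3 = False works.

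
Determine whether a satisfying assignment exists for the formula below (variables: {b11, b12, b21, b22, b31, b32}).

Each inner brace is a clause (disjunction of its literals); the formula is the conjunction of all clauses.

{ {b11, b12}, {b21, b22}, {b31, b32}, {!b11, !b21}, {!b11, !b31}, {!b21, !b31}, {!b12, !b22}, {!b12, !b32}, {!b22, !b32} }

No

Branch on b11: set b11 = true.
Unit clause (!b21) forces b21 = false.
Unit clause (b22) forces b22 = true.
Unit clause (!b31) forces b31 = false.
Unit clause (b32) forces b32 = true.
That conflicts with the unit clause (!b32).
Undo b11 and try b11 = false.
Unit clause (b12) forces b12 = true.
Unit clause (!b22) forces b22 = false.
Unit clause (b21) forces b21 = true.
Unit clause (!b31) forces b31 = false.
Unit clause (b32) forces b32 = true.
That conflicts with the unit clause (!b32).
Either choice for b11 ends in contradiction.
No assignment satisfies every clause.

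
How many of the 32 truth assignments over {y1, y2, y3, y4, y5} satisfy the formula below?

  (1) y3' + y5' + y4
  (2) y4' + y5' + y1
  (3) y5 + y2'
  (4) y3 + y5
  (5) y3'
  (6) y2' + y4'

5

There are 2^5 = 32 truth assignments over (y1, y2, y3, y4, y5).
Split on y1. With y1 = 1, the clauses containing y1 are satisfied and y1' drops from the rest; 3 of the 2^4 = 16 assignments to the other variables satisfy what remains.
With y1 = 0, by the same count on the reduced clause set, 2 assignments work.
(One model: y1=F, y2=F, y3=F, y4=F, y5=T.)
Total: 3 + 2 = 5.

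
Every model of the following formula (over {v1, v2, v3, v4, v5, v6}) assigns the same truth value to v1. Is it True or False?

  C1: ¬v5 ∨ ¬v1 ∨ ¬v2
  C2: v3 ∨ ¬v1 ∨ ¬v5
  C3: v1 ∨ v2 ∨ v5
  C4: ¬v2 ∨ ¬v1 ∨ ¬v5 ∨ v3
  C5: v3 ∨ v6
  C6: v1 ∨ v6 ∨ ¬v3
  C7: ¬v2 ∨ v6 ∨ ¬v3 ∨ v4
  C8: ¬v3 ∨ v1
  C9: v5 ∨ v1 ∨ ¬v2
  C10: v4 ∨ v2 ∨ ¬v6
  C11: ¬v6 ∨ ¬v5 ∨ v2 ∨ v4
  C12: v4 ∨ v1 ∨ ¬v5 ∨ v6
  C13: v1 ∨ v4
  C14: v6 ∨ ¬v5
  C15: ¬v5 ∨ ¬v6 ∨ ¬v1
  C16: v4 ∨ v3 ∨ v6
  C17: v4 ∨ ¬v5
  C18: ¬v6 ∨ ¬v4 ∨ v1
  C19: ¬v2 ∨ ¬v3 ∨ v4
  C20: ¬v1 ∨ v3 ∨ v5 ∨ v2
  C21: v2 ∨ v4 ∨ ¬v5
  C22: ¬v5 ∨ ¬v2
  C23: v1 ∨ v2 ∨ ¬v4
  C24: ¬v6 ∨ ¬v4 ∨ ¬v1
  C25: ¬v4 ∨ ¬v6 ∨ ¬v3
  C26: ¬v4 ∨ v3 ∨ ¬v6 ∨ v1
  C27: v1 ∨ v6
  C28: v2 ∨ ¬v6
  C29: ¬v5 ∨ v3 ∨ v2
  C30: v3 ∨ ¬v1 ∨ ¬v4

True

Suppose v1 = False.
(¬v3) alone gives v3 = False.
(v6) alone gives v6 = True.
(v4) alone gives v4 = True.
Now (¬v4) is unsatisfied and unit — conflict.
So every satisfying assignment has v1 = True.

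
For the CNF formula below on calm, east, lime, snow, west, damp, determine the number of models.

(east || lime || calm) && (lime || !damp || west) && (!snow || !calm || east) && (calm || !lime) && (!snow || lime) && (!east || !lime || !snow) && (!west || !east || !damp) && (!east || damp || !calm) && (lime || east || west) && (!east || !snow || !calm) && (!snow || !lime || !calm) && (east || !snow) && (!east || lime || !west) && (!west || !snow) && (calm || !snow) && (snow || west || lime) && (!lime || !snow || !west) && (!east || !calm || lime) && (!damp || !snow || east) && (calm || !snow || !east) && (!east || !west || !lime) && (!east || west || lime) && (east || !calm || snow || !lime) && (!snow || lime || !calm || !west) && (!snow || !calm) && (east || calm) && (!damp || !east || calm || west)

There are 2^6 = 64 truth assignments over (calm, east, lime, snow, west, damp).
Split on west. With west = true, the clauses containing west are satisfied and !west drops from the rest; 2 of the 2^5 = 32 assignments to the other variables satisfy what remains.
With west = false, by the same count on the reduced clause set, 1 assignment works.
Total: 2 + 1 = 3.

3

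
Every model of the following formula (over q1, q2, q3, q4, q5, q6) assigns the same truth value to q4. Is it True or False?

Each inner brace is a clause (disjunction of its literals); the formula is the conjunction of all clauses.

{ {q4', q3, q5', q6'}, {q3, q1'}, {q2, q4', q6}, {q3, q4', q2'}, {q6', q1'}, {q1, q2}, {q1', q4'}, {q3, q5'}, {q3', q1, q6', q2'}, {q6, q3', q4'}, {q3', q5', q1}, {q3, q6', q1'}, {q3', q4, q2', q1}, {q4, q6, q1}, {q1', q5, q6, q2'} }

Suppose q4 = 1.
(q1') alone gives q1 = 0.
(q2) alone gives q2 = 1.
(q3) alone gives q3 = 1.
(q6') alone gives q6 = 0.
That conflicts with the unit clause (q6).
So every satisfying assignment has q4 = False.

False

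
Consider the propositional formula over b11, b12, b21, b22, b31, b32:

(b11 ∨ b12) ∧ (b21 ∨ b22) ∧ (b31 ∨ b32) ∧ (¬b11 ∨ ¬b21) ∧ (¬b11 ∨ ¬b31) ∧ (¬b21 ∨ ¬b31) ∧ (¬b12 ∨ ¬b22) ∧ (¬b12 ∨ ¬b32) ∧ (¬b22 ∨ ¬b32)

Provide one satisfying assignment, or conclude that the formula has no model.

Try b11 = True.
From the singleton clause (¬b21), b21 = False.
From the singleton clause (b22), b22 = True.
From the singleton clause (¬b31), b31 = False.
From the singleton clause (b32), b32 = True.
Now (¬b32) is unsatisfied and unit — conflict.
Backtrack on b11: now try b11 = False.
From the singleton clause (b12), b12 = True.
From the singleton clause (¬b22), b22 = False.
From the singleton clause (b21), b21 = True.
From the singleton clause (¬b31), b31 = False.
From the singleton clause (b32), b32 = True.
Now (¬b32) is unsatisfied and unit — conflict.
Neither b11 = True nor b11 = False works.

UNSATISFIABLE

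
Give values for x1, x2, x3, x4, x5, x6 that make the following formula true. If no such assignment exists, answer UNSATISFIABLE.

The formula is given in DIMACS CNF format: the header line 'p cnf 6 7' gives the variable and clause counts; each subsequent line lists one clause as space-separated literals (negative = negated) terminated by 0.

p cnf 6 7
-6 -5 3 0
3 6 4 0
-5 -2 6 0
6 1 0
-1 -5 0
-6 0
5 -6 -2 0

From the singleton clause (¬x6), x6 = False.
From the singleton clause (x1), x1 = True.
From the singleton clause (¬x5), x5 = False.
Branch on x3: set x3 = True.
Every clause is now satisfied; x2, x4 are unconstrained.

x1=True; x2=False; x3=True; x4=False; x5=False; x6=False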